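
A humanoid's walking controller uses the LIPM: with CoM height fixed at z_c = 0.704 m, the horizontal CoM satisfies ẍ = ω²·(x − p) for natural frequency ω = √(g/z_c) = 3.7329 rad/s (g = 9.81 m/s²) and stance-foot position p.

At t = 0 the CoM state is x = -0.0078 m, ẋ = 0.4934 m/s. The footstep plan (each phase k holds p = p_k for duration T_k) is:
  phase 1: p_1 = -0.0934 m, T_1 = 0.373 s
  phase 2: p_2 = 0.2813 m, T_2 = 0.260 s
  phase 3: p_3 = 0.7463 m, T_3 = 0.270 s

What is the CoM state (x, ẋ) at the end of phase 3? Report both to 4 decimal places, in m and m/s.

phase 1: p=-0.0934, T=0.373, ωT=1.392372, cosh=2.136434, sinh=1.887949; start (x,ẋ)=(-0.007800, 0.493400) → end (x,ẋ)=(0.339020, 1.657385)
phase 2: p=0.2813, T=0.260, ωT=0.970554, cosh=1.509140, sinh=1.130267; start (x,ẋ)=(0.339020, 1.657385) → end (x,ẋ)=(0.870240, 2.744758)
phase 3: p=0.7463, T=0.270, ωT=1.007883, cosh=1.552393, sinh=1.187402; start (x,ẋ)=(0.870240, 2.744758) → end (x,ẋ)=(1.811786, 4.810299)

x = 1.8118, ẋ = 4.8103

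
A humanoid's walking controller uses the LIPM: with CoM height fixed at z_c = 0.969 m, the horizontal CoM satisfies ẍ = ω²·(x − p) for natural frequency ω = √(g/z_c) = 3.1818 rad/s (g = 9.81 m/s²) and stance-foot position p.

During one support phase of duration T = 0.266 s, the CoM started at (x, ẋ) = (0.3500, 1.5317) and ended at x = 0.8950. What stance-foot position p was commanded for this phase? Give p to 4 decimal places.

p = 0.1207

ωT = 3.1818·0.266 = 0.846359; cosh(ωT) = 1.380059, sinh(ωT) = 0.951085
x(T) = p + (x₀−p)·cosh(ωT) + (ẋ₀/ω)·sinh(ωT) ⇒ p·(1 − cosh) = x(T) − x₀·cosh − (ẋ₀/ω)·sinh
numerator   = 0.8950 − (0.3500)·1.380059 − (1.5317/3.1818)·0.951085 = -0.045867
denominator = 1 − 1.380059 = -0.380059
p = -0.045867 / -0.380059 = 0.1207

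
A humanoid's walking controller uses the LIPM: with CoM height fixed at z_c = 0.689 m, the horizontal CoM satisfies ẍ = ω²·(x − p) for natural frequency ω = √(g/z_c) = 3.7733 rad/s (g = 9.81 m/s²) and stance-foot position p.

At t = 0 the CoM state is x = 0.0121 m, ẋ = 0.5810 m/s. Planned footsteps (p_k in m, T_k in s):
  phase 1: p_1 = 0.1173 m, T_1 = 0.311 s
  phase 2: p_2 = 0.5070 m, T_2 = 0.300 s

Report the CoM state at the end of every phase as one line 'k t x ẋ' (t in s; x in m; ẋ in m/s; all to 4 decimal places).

phase 1: p=0.1173, T=0.311, ωT=1.173496, cosh=1.771281, sinh=1.461997; start (x,ẋ)=(0.012100, 0.581000) → end (x,ẋ)=(0.156075, 0.448773)
phase 2: p=0.5070, T=0.300, ωT=1.131990, cosh=1.712107, sinh=1.389716; start (x,ẋ)=(0.156075, 0.448773) → end (x,ẋ)=(0.071462, -1.071841)

1 0.3110 0.1561 0.4488
2 0.6110 0.0715 -1.0718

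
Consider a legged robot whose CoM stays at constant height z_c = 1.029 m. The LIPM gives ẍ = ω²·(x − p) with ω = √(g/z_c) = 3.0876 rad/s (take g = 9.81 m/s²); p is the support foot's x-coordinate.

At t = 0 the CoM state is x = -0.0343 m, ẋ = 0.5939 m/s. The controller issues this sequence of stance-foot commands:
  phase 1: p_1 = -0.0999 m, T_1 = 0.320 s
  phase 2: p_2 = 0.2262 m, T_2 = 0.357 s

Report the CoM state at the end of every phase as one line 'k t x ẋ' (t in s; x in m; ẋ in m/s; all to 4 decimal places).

1 0.3200 0.2229 1.1425
2 0.6770 0.7163 1.8961

phase 1: p=-0.0999, T=0.320, ωT=0.988032, cosh=1.529126, sinh=1.156817; start (x,ẋ)=(-0.034300, 0.593900) → end (x,ẋ)=(0.222925, 1.142457)
phase 2: p=0.2262, T=0.357, ωT=1.102273, cosh=1.671559, sinh=1.339444; start (x,ẋ)=(0.222925, 1.142457) → end (x,ẋ)=(0.716339, 1.896139)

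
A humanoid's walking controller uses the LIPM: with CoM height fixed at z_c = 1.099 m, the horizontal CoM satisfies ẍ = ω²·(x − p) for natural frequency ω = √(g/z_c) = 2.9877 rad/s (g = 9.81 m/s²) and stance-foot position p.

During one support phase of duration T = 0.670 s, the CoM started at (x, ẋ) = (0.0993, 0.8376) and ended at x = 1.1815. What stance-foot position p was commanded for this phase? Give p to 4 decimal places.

ωT = 2.9877·0.670 = 2.001759; cosh(ωT) = 3.768581, sinh(ωT) = 3.633484
x(T) = p + (x₀−p)·cosh(ωT) + (ẋ₀/ω)·sinh(ωT) ⇒ p·(1 − cosh) = x(T) − x₀·cosh − (ẋ₀/ω)·sinh
numerator   = 1.1815 − (0.0993)·3.768581 − (0.8376/2.9877)·3.633484 = -0.211365
denominator = 1 − 3.768581 = -2.768581
p = -0.211365 / -2.768581 = 0.0763

p = 0.0763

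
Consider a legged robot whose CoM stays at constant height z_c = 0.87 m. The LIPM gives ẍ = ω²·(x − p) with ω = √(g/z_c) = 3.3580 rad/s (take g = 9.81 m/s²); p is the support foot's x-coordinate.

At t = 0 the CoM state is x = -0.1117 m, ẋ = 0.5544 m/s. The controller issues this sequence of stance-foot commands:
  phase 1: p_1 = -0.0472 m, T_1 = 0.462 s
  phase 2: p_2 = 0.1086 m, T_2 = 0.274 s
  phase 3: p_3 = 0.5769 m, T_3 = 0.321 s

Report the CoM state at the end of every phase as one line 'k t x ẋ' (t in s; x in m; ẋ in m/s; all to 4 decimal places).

1 0.4620 0.1658 0.8786
2 0.7360 0.4679 1.4802
3 1.0570 0.9709 1.9512

phase 1: p=-0.0472, T=0.462, ωT=1.551396, cosh=2.465002, sinh=2.253050; start (x,ẋ)=(-0.111700, 0.554400) → end (x,ẋ)=(0.165782, 0.878607)
phase 2: p=0.1086, T=0.274, ωT=0.920092, cosh=1.454002, sinh=1.055519; start (x,ẋ)=(0.165782, 0.878607) → end (x,ẋ)=(0.467915, 1.480174)
phase 3: p=0.5769, T=0.321, ωT=1.077918, cosh=1.639429, sinh=1.299126; start (x,ẋ)=(0.467915, 1.480174) → end (x,ẋ)=(0.970869, 1.951197)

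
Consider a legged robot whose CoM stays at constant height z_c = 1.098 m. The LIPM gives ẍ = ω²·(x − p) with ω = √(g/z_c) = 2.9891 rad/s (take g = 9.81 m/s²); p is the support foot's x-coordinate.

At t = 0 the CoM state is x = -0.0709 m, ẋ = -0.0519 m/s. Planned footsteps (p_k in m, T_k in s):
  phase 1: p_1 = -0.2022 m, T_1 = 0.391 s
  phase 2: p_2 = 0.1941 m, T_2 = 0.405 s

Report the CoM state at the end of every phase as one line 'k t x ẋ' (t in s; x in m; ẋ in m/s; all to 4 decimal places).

1 0.3910 0.0042 0.4789
2 0.7960 0.0922 0.0072

phase 1: p=-0.2022, T=0.391, ωT=1.168738, cosh=1.764344, sinh=1.453585; start (x,ẋ)=(-0.070900, -0.051900) → end (x,ẋ)=(0.004220, 0.478917)
phase 2: p=0.1941, T=0.405, ωT=1.210586, cosh=1.826736, sinh=1.528713; start (x,ẋ)=(0.004220, 0.478917) → end (x,ẋ)=(0.092171, 0.007202)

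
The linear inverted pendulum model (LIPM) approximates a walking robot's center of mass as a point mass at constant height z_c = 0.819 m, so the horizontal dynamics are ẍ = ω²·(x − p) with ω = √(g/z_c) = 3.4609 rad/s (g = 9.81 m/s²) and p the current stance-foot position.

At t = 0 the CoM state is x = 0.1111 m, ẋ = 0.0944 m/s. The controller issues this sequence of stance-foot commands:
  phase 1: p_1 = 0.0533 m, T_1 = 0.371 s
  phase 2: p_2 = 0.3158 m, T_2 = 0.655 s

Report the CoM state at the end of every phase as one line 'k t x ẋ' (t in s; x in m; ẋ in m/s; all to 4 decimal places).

1 0.3710 0.2111 0.5170
2 1.0260 0.5184 0.7922

phase 1: p=0.0533, T=0.371, ωT=1.283994, cosh=1.943981, sinh=1.667052; start (x,ẋ)=(0.111100, 0.094400) → end (x,ẋ)=(0.211133, 0.516989)
phase 2: p=0.3158, T=0.655, ωT=2.266890, cosh=4.876487, sinh=4.772853; start (x,ẋ)=(0.211133, 0.516989) → end (x,ẋ)=(0.518360, 0.792159)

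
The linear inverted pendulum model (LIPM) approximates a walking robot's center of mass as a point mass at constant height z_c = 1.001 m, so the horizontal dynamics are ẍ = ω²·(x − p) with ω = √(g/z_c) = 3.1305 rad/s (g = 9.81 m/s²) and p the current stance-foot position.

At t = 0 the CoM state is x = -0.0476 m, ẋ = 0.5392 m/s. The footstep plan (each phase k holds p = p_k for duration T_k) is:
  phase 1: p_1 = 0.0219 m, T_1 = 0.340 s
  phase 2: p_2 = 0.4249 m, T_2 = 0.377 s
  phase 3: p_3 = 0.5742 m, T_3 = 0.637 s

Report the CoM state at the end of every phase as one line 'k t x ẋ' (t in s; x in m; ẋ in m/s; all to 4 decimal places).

1 0.3400 0.1291 0.5967
2 0.7170 0.1790 -0.3019
3 1.3540 -1.2516 -5.5885

phase 1: p=0.0219, T=0.340, ωT=1.064370, cosh=1.621979, sinh=1.277033; start (x,ẋ)=(-0.047600, 0.539200) → end (x,ẋ)=(0.129130, 0.596727)
phase 2: p=0.4249, T=0.377, ωT=1.180198, cosh=1.781119, sinh=1.473901; start (x,ẋ)=(0.129130, 0.596727) → end (x,ẋ)=(0.179049, -0.301856)
phase 3: p=0.5742, T=0.637, ωT=1.994128, cosh=3.740965, sinh=3.604833; start (x,ẋ)=(0.179049, -0.301856) → end (x,ẋ)=(-1.251639, -5.588484)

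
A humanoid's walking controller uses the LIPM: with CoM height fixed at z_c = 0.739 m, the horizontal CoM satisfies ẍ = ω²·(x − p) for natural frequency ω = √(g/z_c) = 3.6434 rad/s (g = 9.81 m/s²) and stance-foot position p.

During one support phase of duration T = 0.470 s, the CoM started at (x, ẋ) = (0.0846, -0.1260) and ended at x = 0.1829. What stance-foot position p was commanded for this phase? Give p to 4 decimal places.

p = -0.0180

ωT = 3.6434·0.470 = 1.712398; cosh(ωT) = 2.861334, sinh(ωT) = 2.680902
x(T) = p + (x₀−p)·cosh(ωT) + (ẋ₀/ω)·sinh(ωT) ⇒ p·(1 − cosh) = x(T) − x₀·cosh − (ẋ₀/ω)·sinh
numerator   = 0.1829 − (0.0846)·2.861334 − (-0.1260/3.6434)·2.680902 = 0.033545
denominator = 1 − 2.861334 = -1.861334
p = 0.033545 / -1.861334 = -0.0180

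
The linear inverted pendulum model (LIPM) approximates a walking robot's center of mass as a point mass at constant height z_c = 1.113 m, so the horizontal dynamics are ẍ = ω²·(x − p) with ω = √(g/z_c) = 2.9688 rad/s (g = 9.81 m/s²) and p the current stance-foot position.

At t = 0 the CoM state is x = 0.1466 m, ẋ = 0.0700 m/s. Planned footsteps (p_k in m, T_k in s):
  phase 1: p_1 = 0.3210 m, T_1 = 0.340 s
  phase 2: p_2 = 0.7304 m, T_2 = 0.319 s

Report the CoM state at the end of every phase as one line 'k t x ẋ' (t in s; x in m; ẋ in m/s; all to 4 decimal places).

phase 1: p=0.3210, T=0.340, ωT=1.009392, cosh=1.554186, sinh=1.189746; start (x,ẋ)=(0.146600, 0.070000) → end (x,ẋ)=(0.078002, -0.507208)
phase 2: p=0.7304, T=0.319, ωT=0.947047, cosh=1.482985, sinh=1.095101; start (x,ẋ)=(0.078002, -0.507208) → end (x,ẋ)=(-0.424190, -2.873215)

1 0.3400 0.0780 -0.5072
2 0.6590 -0.4242 -2.8732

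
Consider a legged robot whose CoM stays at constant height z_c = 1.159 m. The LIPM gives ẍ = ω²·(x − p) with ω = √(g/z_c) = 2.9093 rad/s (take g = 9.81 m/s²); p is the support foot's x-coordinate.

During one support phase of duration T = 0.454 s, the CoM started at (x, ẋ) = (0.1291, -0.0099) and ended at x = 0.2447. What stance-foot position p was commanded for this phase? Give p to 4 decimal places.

ωT = 2.9093·0.454 = 1.320822; cosh(ωT) = 2.006708, sinh(ωT) = 1.739792
x(T) = p + (x₀−p)·cosh(ωT) + (ẋ₀/ω)·sinh(ωT) ⇒ p·(1 − cosh) = x(T) − x₀·cosh − (ẋ₀/ω)·sinh
numerator   = 0.2447 − (0.1291)·2.006708 − (-0.0099/2.9093)·1.739792 = -0.008446
denominator = 1 − 2.006708 = -1.006708
p = -0.008446 / -1.006708 = 0.0084

p = 0.0084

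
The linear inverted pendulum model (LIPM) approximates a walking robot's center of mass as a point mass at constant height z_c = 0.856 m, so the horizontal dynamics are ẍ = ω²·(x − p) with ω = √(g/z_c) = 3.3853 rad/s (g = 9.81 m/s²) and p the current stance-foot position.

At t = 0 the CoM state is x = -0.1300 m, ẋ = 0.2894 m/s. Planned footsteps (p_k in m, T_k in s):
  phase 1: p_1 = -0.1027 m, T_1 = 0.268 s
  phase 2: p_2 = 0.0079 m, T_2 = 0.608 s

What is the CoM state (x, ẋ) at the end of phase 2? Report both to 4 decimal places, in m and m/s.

phase 1: p=-0.1027, T=0.268, ωT=0.907260, cosh=1.440577, sinh=1.036949; start (x,ẋ)=(-0.130000, 0.289400) → end (x,ẋ)=(-0.053382, 0.321070)
phase 2: p=0.0079, T=0.608, ωT=2.058262, cosh=3.980012, sinh=3.852336; start (x,ẋ)=(-0.053382, 0.321070) → end (x,ẋ)=(0.129362, 0.478665)

x = 0.1294, ẋ = 0.4787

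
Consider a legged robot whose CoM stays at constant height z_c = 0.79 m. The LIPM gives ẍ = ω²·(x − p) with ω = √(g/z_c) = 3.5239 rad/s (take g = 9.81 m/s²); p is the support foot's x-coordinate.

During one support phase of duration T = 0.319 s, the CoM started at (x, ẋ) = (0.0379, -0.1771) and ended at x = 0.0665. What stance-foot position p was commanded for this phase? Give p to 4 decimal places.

p = -0.1015

ωT = 3.5239·0.319 = 1.124124; cosh(ωT) = 1.701229, sinh(ωT) = 1.376292
x(T) = p + (x₀−p)·cosh(ωT) + (ẋ₀/ω)·sinh(ωT) ⇒ p·(1 − cosh) = x(T) − x₀·cosh − (ẋ₀/ω)·sinh
numerator   = 0.0665 − (0.0379)·1.701229 − (-0.1771/3.5239)·1.376292 = 0.071191
denominator = 1 − 1.701229 = -0.701229
p = 0.071191 / -0.701229 = -0.1015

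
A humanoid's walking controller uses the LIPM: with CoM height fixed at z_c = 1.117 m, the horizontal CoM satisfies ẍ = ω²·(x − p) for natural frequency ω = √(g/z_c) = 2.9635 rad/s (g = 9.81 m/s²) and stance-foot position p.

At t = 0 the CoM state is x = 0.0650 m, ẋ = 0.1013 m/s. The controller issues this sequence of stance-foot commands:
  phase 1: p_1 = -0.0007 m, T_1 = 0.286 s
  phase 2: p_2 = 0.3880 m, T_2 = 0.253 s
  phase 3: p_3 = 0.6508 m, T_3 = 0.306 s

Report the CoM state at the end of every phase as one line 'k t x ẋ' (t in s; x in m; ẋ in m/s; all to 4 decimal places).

phase 1: p=-0.0007, T=0.286, ωT=0.847561, cosh=1.381203, sinh=0.952744; start (x,ẋ)=(0.065000, 0.101300) → end (x,ẋ)=(0.122612, 0.325417)
phase 2: p=0.3880, T=0.253, ωT=0.749765, cosh=1.294490, sinh=0.822013; start (x,ẋ)=(0.122612, 0.325417) → end (x,ẋ)=(0.134722, -0.225245)
phase 3: p=0.6508, T=0.306, ωT=0.906831, cosh=1.440132, sinh=1.036330; start (x,ẋ)=(0.134722, -0.225245) → end (x,ẋ)=(-0.171188, -1.909343)

1 0.2860 0.1226 0.3254
2 0.5390 0.1347 -0.2252
3 0.8450 -0.1712 -1.9093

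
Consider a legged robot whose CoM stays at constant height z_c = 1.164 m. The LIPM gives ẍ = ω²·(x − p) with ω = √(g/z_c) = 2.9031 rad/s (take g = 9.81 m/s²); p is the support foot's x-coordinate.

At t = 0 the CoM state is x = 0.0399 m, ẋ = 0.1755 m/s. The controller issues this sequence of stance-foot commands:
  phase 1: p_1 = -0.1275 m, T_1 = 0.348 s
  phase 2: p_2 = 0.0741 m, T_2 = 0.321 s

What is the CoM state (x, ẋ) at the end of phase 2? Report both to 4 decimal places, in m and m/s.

phase 1: p=-0.1275, T=0.348, ωT=1.010279, cosh=1.555242, sinh=1.191125; start (x,ẋ)=(0.039900, 0.175500) → end (x,ẋ)=(0.204854, 0.851806)
phase 2: p=0.0741, T=0.321, ωT=0.931895, cosh=1.466562, sinh=1.072755; start (x,ẋ)=(0.204854, 0.851806) → end (x,ẋ)=(0.580619, 1.656436)

x = 0.5806, ẋ = 1.6564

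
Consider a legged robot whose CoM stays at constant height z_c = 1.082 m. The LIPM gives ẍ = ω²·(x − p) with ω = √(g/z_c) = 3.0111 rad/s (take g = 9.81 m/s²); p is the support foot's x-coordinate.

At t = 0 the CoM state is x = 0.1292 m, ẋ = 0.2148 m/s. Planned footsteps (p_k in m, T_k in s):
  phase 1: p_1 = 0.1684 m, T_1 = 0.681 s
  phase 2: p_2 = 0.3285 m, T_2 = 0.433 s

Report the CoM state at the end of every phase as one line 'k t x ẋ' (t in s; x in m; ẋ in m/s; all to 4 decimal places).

phase 1: p=0.1684, T=0.681, ωT=2.050559, cosh=3.950454, sinh=3.821791; start (x,ẋ)=(0.129200, 0.214800) → end (x,ẋ)=(0.286174, 0.397452)
phase 2: p=0.3285, T=0.433, ωT=1.303806, cosh=1.977393, sinh=1.705897; start (x,ẋ)=(0.286174, 0.397452) → end (x,ẋ)=(0.469975, 0.568504)

1 0.6810 0.2862 0.3975
2 1.1140 0.4700 0.5685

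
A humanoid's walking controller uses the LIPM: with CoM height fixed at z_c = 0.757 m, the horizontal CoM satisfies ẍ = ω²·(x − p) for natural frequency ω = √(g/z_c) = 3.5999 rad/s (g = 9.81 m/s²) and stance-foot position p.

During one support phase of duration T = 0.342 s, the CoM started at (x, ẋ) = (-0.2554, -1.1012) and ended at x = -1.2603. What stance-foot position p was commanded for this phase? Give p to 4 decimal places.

ωT = 3.5999·0.342 = 1.231166; cosh(ωT) = 1.858586, sinh(ωT) = 1.566634
x(T) = p + (x₀−p)·cosh(ωT) + (ẋ₀/ω)·sinh(ωT) ⇒ p·(1 − cosh) = x(T) − x₀·cosh − (ẋ₀/ω)·sinh
numerator   = -1.2603 − (-0.2554)·1.858586 − (-1.1012/3.5999)·1.566634 = -0.306388
denominator = 1 − 1.858586 = -0.858586
p = -0.306388 / -0.858586 = 0.3569

p = 0.3569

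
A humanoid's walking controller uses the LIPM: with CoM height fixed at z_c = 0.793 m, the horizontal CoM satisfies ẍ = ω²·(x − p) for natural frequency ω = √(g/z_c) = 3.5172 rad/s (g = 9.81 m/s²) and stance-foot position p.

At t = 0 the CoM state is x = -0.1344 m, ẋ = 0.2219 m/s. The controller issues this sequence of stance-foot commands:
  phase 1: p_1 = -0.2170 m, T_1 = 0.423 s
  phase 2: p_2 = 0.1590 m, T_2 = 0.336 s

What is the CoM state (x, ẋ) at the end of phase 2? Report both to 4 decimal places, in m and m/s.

phase 1: p=-0.2170, T=0.423, ωT=1.487776, cosh=2.326556, sinh=2.100681; start (x,ẋ)=(-0.134400, 0.221900) → end (x,ẋ)=(0.107705, 1.126554)
phase 2: p=0.1590, T=0.336, ωT=1.181779, cosh=1.783451, sinh=1.476719; start (x,ẋ)=(0.107705, 1.126554) → end (x,ẋ)=(0.540509, 1.742734)

x = 0.5405, ẋ = 1.7427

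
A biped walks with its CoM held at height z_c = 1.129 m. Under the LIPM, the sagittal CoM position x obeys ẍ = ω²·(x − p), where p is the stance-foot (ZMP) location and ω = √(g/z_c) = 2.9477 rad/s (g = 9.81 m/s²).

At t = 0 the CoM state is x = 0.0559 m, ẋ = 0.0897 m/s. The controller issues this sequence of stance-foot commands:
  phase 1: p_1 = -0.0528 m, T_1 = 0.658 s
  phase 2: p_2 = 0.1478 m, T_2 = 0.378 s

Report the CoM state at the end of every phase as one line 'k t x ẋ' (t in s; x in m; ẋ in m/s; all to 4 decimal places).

phase 1: p=-0.0528, T=0.658, ωT=1.939587, cosh=3.549819, sinh=3.406056; start (x,ẋ)=(0.055900, 0.089700) → end (x,ẋ)=(0.436713, 1.409770)
phase 2: p=0.1478, T=0.378, ωT=1.114231, cosh=1.687695, sinh=1.359528; start (x,ẋ)=(0.436713, 1.409770) → end (x,ẋ)=(1.285607, 3.537076)

1 0.6580 0.4367 1.4098
2 1.0360 1.2856 3.5371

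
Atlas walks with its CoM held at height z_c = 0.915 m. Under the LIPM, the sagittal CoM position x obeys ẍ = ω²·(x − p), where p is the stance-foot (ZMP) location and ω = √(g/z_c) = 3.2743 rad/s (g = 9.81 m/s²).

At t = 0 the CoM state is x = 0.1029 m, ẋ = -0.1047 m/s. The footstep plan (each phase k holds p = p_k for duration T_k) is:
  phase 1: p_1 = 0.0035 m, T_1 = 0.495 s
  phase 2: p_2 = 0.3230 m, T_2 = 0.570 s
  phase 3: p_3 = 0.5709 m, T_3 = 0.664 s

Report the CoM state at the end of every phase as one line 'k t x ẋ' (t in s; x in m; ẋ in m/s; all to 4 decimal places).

1 0.4950 0.1870 0.5157
2 1.0650 0.3697 0.3015
3 1.7290 0.0743 -1.5169

phase 1: p=0.0035, T=0.495, ωT=1.620779, cosh=2.627385, sinh=2.429640; start (x,ẋ)=(0.102900, -0.104700) → end (x,ẋ)=(0.186971, 0.515677)
phase 2: p=0.3230, T=0.570, ωT=1.866351, cosh=3.309675, sinh=3.154988; start (x,ẋ)=(0.186971, 0.515677) → end (x,ẋ)=(0.369675, 0.301493)
phase 3: p=0.5709, T=0.664, ωT=2.174135, cosh=4.454141, sinh=4.340435; start (x,ẋ)=(0.369675, 0.301493) → end (x,ẋ)=(0.074276, -1.516895)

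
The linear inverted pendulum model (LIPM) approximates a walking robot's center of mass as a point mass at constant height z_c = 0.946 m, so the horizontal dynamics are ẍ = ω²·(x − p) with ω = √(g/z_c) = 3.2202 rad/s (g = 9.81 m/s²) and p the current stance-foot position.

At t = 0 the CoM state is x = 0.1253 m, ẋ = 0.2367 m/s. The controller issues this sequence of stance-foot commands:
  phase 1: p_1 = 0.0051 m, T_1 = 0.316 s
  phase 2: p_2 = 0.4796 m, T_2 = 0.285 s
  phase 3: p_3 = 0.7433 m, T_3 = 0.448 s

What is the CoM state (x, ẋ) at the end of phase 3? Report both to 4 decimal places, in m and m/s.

phase 1: p=0.0051, T=0.316, ωT=1.017583, cosh=1.563984, sinh=1.202517; start (x,ẋ)=(0.125300, 0.236700) → end (x,ẋ)=(0.281482, 0.835651)
phase 2: p=0.4796, T=0.285, ωT=0.917757, cosh=1.451541, sinh=1.052127; start (x,ẋ)=(0.281482, 0.835651) → end (x,ẋ)=(0.465053, 0.541744)
phase 3: p=0.7433, T=0.448, ωT=1.442650, cosh=2.234097, sinh=1.997796; start (x,ẋ)=(0.465053, 0.541744) → end (x,ẋ)=(0.457764, -0.579739)

x = 0.4578, ẋ = -0.5797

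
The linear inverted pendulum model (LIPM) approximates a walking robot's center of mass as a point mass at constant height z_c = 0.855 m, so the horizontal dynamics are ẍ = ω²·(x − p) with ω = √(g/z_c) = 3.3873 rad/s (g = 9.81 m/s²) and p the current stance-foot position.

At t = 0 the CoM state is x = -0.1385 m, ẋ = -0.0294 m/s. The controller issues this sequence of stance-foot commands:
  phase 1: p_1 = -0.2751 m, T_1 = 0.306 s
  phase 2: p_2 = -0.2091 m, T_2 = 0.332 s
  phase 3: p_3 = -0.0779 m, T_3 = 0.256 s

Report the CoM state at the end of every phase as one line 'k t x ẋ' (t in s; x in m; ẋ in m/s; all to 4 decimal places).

phase 1: p=-0.2751, T=0.306, ωT=1.036514, cosh=1.587030, sinh=1.232341; start (x,ẋ)=(-0.138500, -0.029400) → end (x,ẋ)=(-0.069008, 0.523552)
phase 2: p=-0.2091, T=0.332, ωT=1.124584, cosh=1.701861, sinh=1.377073; start (x,ẋ)=(-0.069008, 0.523552) → end (x,ẋ)=(0.242162, 1.544481)
phase 3: p=-0.0779, T=0.256, ωT=0.867149, cosh=1.400131, sinh=0.979984; start (x,ẋ)=(0.242162, 1.544481) → end (x,ẋ)=(0.817065, 3.224923)

1 0.3060 -0.0690 0.5236
2 0.6380 0.2422 1.5445
3 0.8940 0.8171 3.2249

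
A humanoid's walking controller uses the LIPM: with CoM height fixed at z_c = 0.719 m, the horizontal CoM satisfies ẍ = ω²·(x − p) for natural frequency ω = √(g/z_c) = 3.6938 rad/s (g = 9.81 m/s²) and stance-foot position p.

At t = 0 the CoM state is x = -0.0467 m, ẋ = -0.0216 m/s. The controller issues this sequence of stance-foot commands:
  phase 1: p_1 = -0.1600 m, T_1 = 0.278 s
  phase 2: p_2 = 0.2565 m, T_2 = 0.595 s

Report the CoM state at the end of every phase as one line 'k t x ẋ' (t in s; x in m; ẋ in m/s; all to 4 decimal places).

1 0.2780 0.0114 0.4753
2 0.8730 -0.2886 -1.8602

phase 1: p=-0.1600, T=0.278, ωT=1.026876, cosh=1.575227, sinh=1.217103; start (x,ẋ)=(-0.046700, -0.021600) → end (x,ẋ)=(0.011356, 0.475342)
phase 2: p=0.2565, T=0.595, ωT=2.197811, cosh=4.558163, sinh=4.447117; start (x,ẋ)=(0.011356, 0.475342) → end (x,ẋ)=(-0.288622, -1.860235)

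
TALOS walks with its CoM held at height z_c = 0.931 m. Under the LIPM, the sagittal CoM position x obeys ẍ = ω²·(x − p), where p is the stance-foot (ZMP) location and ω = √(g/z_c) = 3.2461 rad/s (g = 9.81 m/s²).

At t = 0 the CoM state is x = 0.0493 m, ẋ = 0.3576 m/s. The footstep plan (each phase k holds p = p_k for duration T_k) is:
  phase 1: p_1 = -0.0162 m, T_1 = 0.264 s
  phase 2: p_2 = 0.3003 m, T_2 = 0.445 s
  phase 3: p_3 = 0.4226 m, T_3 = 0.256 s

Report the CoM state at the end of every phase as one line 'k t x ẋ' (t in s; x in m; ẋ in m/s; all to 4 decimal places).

phase 1: p=-0.0162, T=0.264, ωT=0.856970, cosh=1.390229, sinh=0.965783; start (x,ẋ)=(0.049300, 0.357600) → end (x,ẋ)=(0.181254, 0.702490)
phase 2: p=0.3003, T=0.445, ωT=1.444515, cosh=2.237827, sinh=2.001966; start (x,ẋ)=(0.181254, 0.702490) → end (x,ẋ)=(0.467141, 0.798418)
phase 3: p=0.4226, T=0.256, ωT=0.831002, cosh=1.365615, sinh=0.930002; start (x,ẋ)=(0.467141, 0.798418) → end (x,ẋ)=(0.712172, 1.224796)

1 0.2640 0.1813 0.7025
2 0.7090 0.4671 0.7984
3 0.9650 0.7122 1.2248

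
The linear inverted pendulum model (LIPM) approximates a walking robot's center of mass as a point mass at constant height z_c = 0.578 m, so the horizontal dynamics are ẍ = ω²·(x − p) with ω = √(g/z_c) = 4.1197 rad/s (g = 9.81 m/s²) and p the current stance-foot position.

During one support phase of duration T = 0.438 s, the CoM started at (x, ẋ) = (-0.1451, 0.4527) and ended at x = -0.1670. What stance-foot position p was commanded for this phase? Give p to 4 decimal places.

p = 0.0184

ωT = 4.1197·0.438 = 1.804429; cosh(ωT) = 3.120533, sinh(ωT) = 2.955965
x(T) = p + (x₀−p)·cosh(ωT) + (ẋ₀/ω)·sinh(ωT) ⇒ p·(1 − cosh) = x(T) − x₀·cosh − (ẋ₀/ω)·sinh
numerator   = -0.1670 − (-0.1451)·3.120533 − (0.4527/4.1197)·2.955965 = -0.039032
denominator = 1 − 3.120533 = -2.120533
p = -0.039032 / -2.120533 = 0.0184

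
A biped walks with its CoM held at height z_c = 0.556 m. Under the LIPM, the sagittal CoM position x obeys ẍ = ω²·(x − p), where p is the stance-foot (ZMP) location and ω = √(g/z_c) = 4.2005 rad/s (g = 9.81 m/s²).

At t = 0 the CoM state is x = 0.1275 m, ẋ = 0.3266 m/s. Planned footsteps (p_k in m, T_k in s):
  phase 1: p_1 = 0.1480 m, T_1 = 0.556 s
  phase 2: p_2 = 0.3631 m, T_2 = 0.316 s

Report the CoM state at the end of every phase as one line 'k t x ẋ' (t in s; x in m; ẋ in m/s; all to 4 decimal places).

phase 1: p=0.1480, T=0.556, ωT=2.335478, cosh=5.215581, sinh=5.118817; start (x,ẋ)=(0.127500, 0.326600) → end (x,ẋ)=(0.439082, 1.262626)
phase 2: p=0.3631, T=0.316, ωT=1.327358, cosh=2.018122, sinh=1.752945; start (x,ẋ)=(0.439082, 1.262626) → end (x,ẋ)=(1.043358, 3.107609)

1 0.5560 0.4391 1.2626
2 0.8720 1.0434 3.1076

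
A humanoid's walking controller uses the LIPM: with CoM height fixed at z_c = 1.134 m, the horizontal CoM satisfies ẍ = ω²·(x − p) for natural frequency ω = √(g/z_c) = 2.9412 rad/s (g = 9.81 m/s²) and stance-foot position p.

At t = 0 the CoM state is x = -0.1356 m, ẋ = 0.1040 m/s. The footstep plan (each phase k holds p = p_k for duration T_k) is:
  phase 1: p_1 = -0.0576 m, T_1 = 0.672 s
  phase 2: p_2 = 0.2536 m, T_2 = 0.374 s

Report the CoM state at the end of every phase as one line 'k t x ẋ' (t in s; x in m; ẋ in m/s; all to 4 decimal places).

phase 1: p=-0.0576, T=0.672, ωT=1.976486, cosh=3.677947, sinh=3.539392; start (x,ẋ)=(-0.135600, 0.104000) → end (x,ẋ)=(-0.219328, -0.429478)
phase 2: p=0.2536, T=0.374, ωT=1.100009, cosh=1.668530, sinh=1.335662; start (x,ẋ)=(-0.219328, -0.429478) → end (x,ẋ)=(-0.730530, -2.574471)

1 0.6720 -0.2193 -0.4295
2 1.0460 -0.7305 -2.5745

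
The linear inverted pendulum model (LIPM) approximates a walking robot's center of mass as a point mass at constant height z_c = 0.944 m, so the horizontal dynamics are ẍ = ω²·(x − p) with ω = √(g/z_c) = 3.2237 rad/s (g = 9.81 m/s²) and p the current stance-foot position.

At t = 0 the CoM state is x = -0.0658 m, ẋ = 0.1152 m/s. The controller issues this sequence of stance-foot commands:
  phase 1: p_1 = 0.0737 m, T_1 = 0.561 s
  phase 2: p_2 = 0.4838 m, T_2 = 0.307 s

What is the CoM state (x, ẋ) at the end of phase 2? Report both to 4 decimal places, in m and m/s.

phase 1: p=0.0737, T=0.561, ωT=1.808496, cosh=3.132581, sinh=2.968681; start (x,ẋ)=(-0.065800, 0.115200) → end (x,ẋ)=(-0.257208, -0.974161)
phase 2: p=0.4838, T=0.307, ωT=0.989676, cosh=1.531030, sinh=1.159333; start (x,ẋ)=(-0.257208, -0.974161) → end (x,ẋ)=(-1.001041, -4.260869)

x = -1.0010, ẋ = -4.2609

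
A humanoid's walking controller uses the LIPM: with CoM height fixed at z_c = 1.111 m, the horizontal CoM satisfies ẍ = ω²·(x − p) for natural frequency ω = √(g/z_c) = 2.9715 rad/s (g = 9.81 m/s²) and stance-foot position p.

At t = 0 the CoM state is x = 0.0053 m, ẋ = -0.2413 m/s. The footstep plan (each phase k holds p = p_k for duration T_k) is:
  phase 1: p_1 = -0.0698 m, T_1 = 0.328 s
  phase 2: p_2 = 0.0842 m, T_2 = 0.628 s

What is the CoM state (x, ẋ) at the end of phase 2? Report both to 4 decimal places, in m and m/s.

x = -0.4731, ẋ = -1.6123

phase 1: p=-0.0698, T=0.328, ωT=0.974652, cosh=1.513784, sinh=1.136461; start (x,ẋ)=(0.005300, -0.241300) → end (x,ẋ)=(-0.048401, -0.111664)
phase 2: p=0.0842, T=0.628, ωT=1.866102, cosh=3.308890, sinh=3.154164; start (x,ẋ)=(-0.048401, -0.111664) → end (x,ẋ)=(-0.473090, -1.612298)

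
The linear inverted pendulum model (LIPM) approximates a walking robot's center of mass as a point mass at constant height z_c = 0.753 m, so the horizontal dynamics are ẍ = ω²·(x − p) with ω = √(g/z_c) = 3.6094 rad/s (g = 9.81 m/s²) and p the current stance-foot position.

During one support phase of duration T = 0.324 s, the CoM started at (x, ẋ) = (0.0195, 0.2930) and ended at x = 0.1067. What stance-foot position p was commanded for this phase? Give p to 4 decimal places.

ωT = 3.6094·0.324 = 1.169446; cosh(ωT) = 1.765373, sinh(ωT) = 1.454834
x(T) = p + (x₀−p)·cosh(ωT) + (ẋ₀/ω)·sinh(ωT) ⇒ p·(1 − cosh) = x(T) − x₀·cosh − (ẋ₀/ω)·sinh
numerator   = 0.1067 − (0.0195)·1.765373 − (0.2930/3.6094)·1.454834 = -0.045824
denominator = 1 − 1.765373 = -0.765373
p = -0.045824 / -0.765373 = 0.0599

p = 0.0599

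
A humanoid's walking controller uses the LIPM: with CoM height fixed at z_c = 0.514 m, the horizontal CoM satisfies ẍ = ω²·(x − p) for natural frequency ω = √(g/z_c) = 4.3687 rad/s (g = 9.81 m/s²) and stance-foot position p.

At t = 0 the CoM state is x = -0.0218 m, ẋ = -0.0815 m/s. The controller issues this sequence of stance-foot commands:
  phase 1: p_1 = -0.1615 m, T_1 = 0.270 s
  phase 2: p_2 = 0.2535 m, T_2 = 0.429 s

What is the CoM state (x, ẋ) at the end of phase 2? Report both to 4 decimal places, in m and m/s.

phase 1: p=-0.1615, T=0.270, ωT=1.179549, cosh=1.780162, sinh=1.472745; start (x,ẋ)=(-0.021800, -0.081500) → end (x,ẋ)=(0.059714, 0.753744)
phase 2: p=0.2535, T=0.429, ωT=1.874172, cosh=3.334453, sinh=3.180971; start (x,ẋ)=(0.059714, 0.753744) → end (x,ẋ)=(0.156151, -0.179665)

x = 0.1562, ẋ = -0.1797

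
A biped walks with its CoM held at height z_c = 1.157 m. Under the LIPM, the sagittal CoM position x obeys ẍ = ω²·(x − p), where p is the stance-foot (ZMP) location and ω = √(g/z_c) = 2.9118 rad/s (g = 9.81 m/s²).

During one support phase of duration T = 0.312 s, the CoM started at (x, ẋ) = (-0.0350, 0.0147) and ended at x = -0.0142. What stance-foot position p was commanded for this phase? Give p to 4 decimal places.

ωT = 2.9118·0.312 = 0.908482; cosh(ωT) = 1.441845, sinh(ωT) = 1.038709
x(T) = p + (x₀−p)·cosh(ωT) + (ẋ₀/ω)·sinh(ωT) ⇒ p·(1 − cosh) = x(T) − x₀·cosh − (ẋ₀/ω)·sinh
numerator   = -0.0142 − (-0.0350)·1.441845 − (0.0147/2.9118)·1.038709 = 0.031021
denominator = 1 − 1.441845 = -0.441845
p = 0.031021 / -0.441845 = -0.0702

p = -0.0702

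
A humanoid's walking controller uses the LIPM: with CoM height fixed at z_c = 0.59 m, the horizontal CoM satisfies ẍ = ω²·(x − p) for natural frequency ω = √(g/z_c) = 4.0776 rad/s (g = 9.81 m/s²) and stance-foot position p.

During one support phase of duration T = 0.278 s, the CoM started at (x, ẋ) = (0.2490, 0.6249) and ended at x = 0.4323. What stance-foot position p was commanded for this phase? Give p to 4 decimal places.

ωT = 4.0776·0.278 = 1.133573; cosh(ωT) = 1.714309, sinh(ωT) = 1.392428
x(T) = p + (x₀−p)·cosh(ωT) + (ẋ₀/ω)·sinh(ωT) ⇒ p·(1 − cosh) = x(T) − x₀·cosh − (ẋ₀/ω)·sinh
numerator   = 0.4323 − (0.2490)·1.714309 − (0.6249/4.0776)·1.392428 = -0.207955
denominator = 1 − 1.714309 = -0.714309
p = -0.207955 / -0.714309 = 0.2911

p = 0.2911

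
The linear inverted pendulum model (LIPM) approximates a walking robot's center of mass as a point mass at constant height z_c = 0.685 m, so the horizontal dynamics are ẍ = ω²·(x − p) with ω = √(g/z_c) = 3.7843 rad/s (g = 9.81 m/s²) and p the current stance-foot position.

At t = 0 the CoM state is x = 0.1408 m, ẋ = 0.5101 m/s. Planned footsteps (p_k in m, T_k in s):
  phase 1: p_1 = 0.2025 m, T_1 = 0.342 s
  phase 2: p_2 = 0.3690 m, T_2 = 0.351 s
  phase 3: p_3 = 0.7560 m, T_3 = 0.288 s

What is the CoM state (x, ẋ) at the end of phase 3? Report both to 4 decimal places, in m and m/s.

x = 0.6678, ẋ = 0.2331

phase 1: p=0.2025, T=0.342, ωT=1.294231, cosh=1.961148, sinh=1.687040; start (x,ẋ)=(0.140800, 0.510100) → end (x,ẋ)=(0.308900, 0.606473)
phase 2: p=0.3690, T=0.351, ωT=1.328289, cosh=2.019755, sinh=1.754825; start (x,ẋ)=(0.308900, 0.606473) → end (x,ẋ)=(0.528840, 0.825812)
phase 3: p=0.7560, T=0.288, ωT=1.089878, cosh=1.655085, sinh=1.318828; start (x,ẋ)=(0.528840, 0.825812) → end (x,ẋ)=(0.667827, 0.233073)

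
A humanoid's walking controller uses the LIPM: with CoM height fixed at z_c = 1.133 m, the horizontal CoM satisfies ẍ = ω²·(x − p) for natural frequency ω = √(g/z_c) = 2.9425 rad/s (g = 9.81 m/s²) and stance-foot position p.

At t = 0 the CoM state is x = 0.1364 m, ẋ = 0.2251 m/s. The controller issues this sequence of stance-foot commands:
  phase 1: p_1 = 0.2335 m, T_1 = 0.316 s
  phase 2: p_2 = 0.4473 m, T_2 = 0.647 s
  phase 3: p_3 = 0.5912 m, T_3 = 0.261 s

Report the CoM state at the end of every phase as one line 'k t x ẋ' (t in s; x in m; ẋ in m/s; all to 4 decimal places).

1 0.3160 0.1731 0.0240
2 0.9630 -0.4663 -2.5646
3 1.2240 -1.5310 -5.9907

phase 1: p=0.2335, T=0.316, ωT=0.929830, cosh=1.464350, sinh=1.069729; start (x,ẋ)=(0.136400, 0.225100) → end (x,ẋ)=(0.173145, 0.023986)
phase 2: p=0.4473, T=0.647, ωT=1.903798, cosh=3.430167, sinh=3.281165; start (x,ẋ)=(0.173145, 0.023986) → end (x,ẋ)=(-0.466350, -2.564640)
phase 3: p=0.5912, T=0.261, ωT=0.767992, cosh=1.309689, sinh=0.845746; start (x,ẋ)=(-0.466350, -2.564640) → end (x,ẋ)=(-1.531001, -5.990707)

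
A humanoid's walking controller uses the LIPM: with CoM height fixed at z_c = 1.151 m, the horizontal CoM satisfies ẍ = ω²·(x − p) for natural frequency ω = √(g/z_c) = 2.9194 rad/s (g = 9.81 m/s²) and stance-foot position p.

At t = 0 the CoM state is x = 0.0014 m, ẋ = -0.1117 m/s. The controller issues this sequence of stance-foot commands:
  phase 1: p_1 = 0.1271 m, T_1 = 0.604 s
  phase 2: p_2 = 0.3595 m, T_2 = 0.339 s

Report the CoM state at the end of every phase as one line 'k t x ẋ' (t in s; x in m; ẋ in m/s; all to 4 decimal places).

1 0.6040 -0.3585 -1.3739
2 0.9430 -1.2853 -4.5335

phase 1: p=0.1271, T=0.604, ωT=1.763318, cosh=3.001614, sinh=2.830139; start (x,ẋ)=(0.001400, -0.111700) → end (x,ẋ)=(-0.358488, -1.373852)
phase 2: p=0.3595, T=0.339, ωT=0.989677, cosh=1.531031, sinh=1.159334; start (x,ẋ)=(-0.358488, -1.373852) → end (x,ẋ)=(-1.285337, -4.533481)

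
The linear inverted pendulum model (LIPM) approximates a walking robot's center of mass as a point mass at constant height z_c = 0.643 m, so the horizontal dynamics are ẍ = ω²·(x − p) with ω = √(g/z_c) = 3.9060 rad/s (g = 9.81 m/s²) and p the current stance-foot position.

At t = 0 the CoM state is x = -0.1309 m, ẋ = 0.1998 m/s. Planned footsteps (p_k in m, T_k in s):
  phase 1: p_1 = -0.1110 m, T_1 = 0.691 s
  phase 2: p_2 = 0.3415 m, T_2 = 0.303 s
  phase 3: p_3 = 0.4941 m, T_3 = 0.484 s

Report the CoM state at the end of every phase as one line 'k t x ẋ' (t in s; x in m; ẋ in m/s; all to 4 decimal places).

phase 1: p=-0.1110, T=0.691, ωT=2.699046, cosh=7.466406, sinh=7.399137; start (x,ẋ)=(-0.130900, 0.199800) → end (x,ẋ)=(0.118900, 0.916658)
phase 2: p=0.3415, T=0.303, ωT=1.183518, cosh=1.786021, sinh=1.479822; start (x,ẋ)=(0.118900, 0.916658) → end (x,ẋ)=(0.291215, 0.350499)
phase 3: p=0.4941, T=0.484, ωT=1.890504, cosh=3.386851, sinh=3.235855; start (x,ẋ)=(0.291215, 0.350499) → end (x,ẋ)=(0.097323, -1.377229)

1 0.6910 0.1189 0.9167
2 0.9940 0.2912 0.3505
3 1.4780 0.0973 -1.3772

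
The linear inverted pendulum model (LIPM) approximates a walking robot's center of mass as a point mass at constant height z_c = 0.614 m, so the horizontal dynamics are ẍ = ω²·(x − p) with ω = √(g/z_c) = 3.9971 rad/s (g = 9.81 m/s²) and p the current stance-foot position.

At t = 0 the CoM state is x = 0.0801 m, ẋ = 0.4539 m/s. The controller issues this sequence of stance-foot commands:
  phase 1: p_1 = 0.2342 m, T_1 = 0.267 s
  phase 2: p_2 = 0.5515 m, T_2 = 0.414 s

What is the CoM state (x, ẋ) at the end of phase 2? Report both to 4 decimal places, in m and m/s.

x = -0.6260, ẋ = -4.3940

phase 1: p=0.2342, T=0.267, ωT=1.067226, cosh=1.625632, sinh=1.281671; start (x,ẋ)=(0.080100, 0.453900) → end (x,ẋ)=(0.129233, -0.051575)
phase 2: p=0.5515, T=0.414, ωT=1.654799, cosh=2.711580, sinh=2.520450; start (x,ẋ)=(0.129233, -0.051575) → end (x,ẋ)=(-0.626032, -4.393972)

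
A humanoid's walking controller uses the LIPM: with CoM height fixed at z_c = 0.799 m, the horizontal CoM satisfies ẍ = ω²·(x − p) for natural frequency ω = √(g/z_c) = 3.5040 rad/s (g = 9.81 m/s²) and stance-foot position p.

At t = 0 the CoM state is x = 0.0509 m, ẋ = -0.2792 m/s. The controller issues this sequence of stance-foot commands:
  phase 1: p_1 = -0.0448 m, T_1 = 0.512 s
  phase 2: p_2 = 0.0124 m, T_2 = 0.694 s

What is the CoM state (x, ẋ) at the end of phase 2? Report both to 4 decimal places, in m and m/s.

x = 0.2338, ẋ = 0.7846

phase 1: p=-0.0448, T=0.512, ωT=1.794048, cosh=3.090016, sinh=2.923731; start (x,ẋ)=(0.050900, -0.279200) → end (x,ẋ)=(0.017951, 0.117690)
phase 2: p=0.0124, T=0.694, ωT=2.431776, cosh=5.733477, sinh=5.645596; start (x,ẋ)=(0.017951, 0.117690) → end (x,ẋ)=(0.233845, 0.784578)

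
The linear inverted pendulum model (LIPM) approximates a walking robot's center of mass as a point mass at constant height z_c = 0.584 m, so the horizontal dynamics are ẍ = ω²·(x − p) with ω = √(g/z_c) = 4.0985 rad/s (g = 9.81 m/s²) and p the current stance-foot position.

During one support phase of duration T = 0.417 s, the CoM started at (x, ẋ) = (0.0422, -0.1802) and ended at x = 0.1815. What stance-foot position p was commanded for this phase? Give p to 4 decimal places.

ωT = 4.0985·0.417 = 1.709074; cosh(ωT) = 2.852440, sinh(ωT) = 2.671407
x(T) = p + (x₀−p)·cosh(ωT) + (ẋ₀/ω)·sinh(ωT) ⇒ p·(1 − cosh) = x(T) − x₀·cosh − (ẋ₀/ω)·sinh
numerator   = 0.1815 − (0.0422)·2.852440 − (-0.1802/4.0985)·2.671407 = 0.178582
denominator = 1 − 2.852440 = -1.852440
p = 0.178582 / -1.852440 = -0.0964

p = -0.0964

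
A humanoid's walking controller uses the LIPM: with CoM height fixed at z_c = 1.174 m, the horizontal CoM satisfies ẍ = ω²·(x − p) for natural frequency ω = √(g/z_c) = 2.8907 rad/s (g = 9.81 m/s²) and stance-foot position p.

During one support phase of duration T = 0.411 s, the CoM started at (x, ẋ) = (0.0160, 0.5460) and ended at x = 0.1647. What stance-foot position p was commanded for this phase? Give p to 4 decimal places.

ωT = 2.8907·0.411 = 1.188078; cosh(ωT) = 1.792788, sinh(ωT) = 1.487981
x(T) = p + (x₀−p)·cosh(ωT) + (ẋ₀/ω)·sinh(ωT) ⇒ p·(1 − cosh) = x(T) − x₀·cosh − (ẋ₀/ω)·sinh
numerator   = 0.1647 − (0.0160)·1.792788 − (0.5460/2.8907)·1.487981 = -0.145037
denominator = 1 − 1.792788 = -0.792788
p = -0.145037 / -0.792788 = 0.1829

p = 0.1829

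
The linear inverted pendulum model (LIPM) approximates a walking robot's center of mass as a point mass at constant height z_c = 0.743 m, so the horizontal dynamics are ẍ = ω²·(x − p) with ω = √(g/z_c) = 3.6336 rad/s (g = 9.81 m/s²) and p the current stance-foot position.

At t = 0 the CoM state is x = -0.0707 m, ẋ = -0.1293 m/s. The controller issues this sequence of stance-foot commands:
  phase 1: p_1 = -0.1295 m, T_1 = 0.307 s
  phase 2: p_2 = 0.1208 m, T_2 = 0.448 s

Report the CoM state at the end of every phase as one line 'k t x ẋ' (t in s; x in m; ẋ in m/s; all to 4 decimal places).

1 0.3070 -0.0786 0.0725
2 0.7550 -0.3577 -1.5823

phase 1: p=-0.1295, T=0.307, ωT=1.115515, cosh=1.689443, sinh=1.361697; start (x,ẋ)=(-0.070700, -0.129300) → end (x,ẋ)=(-0.078616, 0.072489)
phase 2: p=0.1208, T=0.448, ωT=1.627853, cosh=2.644639, sinh=2.448288; start (x,ẋ)=(-0.078616, 0.072489) → end (x,ẋ)=(-0.357741, -1.582318)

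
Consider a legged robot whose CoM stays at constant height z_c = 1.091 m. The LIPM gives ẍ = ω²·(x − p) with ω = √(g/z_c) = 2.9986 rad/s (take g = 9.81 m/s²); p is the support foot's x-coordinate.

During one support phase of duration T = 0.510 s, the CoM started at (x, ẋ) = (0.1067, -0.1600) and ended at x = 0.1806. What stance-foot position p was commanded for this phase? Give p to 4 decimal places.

ωT = 2.9986·0.510 = 1.529286; cosh(ωT) = 2.415785, sinh(ωT) = 2.199095
x(T) = p + (x₀−p)·cosh(ωT) + (ẋ₀/ω)·sinh(ωT) ⇒ p·(1 − cosh) = x(T) − x₀·cosh − (ẋ₀/ω)·sinh
numerator   = 0.1806 − (0.1067)·2.415785 − (-0.1600/2.9986)·2.199095 = 0.040176
denominator = 1 − 2.415785 = -1.415785
p = 0.040176 / -1.415785 = -0.0284

p = -0.0284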